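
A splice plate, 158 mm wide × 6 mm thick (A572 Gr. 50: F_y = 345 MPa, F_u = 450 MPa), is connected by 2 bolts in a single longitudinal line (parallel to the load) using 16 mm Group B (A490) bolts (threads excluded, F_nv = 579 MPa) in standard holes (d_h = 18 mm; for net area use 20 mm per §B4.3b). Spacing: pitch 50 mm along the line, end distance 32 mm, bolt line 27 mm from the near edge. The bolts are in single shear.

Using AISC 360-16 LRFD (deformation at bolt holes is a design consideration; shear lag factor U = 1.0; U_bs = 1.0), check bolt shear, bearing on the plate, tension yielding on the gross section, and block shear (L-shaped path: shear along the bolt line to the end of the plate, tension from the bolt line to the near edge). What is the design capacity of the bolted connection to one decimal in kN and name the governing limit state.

97.6 kN (block shear governs)

Bolt shear: A_b = π(16)²/4 = 201.06 mm². φR_n = 0.75 × 579 × 201.06 × 2 × 1 = 174.6 kN.
Bearing (6 mm plate, F_u = 450 MPa): end bolts L_c = 32 − 18/2 = 23, R_n = min(1.2×23×6×450, 2.4×16×6×450) = 74.52 kN/bolt; interior L_c = 50 − 18 = 32, R_n = 103.68 kN/bolt. φR_n = 0.75 × (1×74.52 + 1×103.68) = 133.7 kN.
Tension yield (gross): A_g = 158×6 = 948 mm². φR_n = 0.90 × 345 × 948 = 294.4 kN.
Block shear: shear path 1×[32+1×50] = 1×82 mm, A_gv = 492, A_nv = 1×(82 − 1.5×20)×6 = 312 mm²; tension to near edge: (27 − 0.5×20)×6 = 102 mm². R_n = min(0.6×450×312, 0.6×345×492) + 1.0×450×102 = min(84.24, 101.84) + 45.9 = 130.14 kN. φR_n = 0.75 × 130.14 = 97.6 kN.
Governing: min(174.6, 133.7, 294.4, 97.6) = 97.6 kN → block shear.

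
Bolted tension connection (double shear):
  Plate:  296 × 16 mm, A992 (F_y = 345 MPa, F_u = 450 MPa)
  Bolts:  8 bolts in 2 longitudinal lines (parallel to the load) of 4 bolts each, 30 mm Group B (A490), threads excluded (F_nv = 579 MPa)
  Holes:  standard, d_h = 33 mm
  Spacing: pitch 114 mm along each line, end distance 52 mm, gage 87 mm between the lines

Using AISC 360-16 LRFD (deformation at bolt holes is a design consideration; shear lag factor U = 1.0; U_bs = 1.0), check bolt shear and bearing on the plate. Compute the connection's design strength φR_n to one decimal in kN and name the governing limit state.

2792.9 kN (bearing governs)

Bolt shear: A_b = π(30)²/4 = 706.86 mm². φR_n = 0.75 × 579 × 706.86 × 8 × 2 = 4911.3 kN.
Bearing (16 mm plate, F_u = 450 MPa): end bolts L_c = 52 − 33/2 = 35.5, R_n = min(1.2×35.5×16×450, 2.4×30×16×450) = 306.72 kN/bolt; interior L_c = 114 − 33 = 81, R_n = 518.4 kN/bolt. φR_n = 0.75 × (2×306.72 + 6×518.4) = 2792.9 kN.
Governing: min(4911.3, 2792.9) = 2792.9 kN → bearing.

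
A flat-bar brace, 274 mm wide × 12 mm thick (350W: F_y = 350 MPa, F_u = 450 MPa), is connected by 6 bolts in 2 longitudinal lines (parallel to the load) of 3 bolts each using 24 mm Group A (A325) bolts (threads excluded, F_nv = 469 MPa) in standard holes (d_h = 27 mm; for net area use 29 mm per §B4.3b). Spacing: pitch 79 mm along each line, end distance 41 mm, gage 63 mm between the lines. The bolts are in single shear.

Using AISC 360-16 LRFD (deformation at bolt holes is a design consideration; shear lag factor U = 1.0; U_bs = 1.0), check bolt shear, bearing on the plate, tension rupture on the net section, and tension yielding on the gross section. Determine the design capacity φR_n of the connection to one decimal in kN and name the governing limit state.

Bolt shear: A_b = π(24)²/4 = 452.39 mm². φR_n = 0.75 × 469 × 452.39 × 6 × 1 = 954.8 kN.
Bearing (12 mm plate, F_u = 450 MPa): end bolts L_c = 41 − 27/2 = 27.5, R_n = min(1.2×27.5×12×450, 2.4×24×12×450) = 178.2 kN/bolt; interior L_c = 79 − 27 = 52, R_n = 311.04 kN/bolt. φR_n = 0.75 × (2×178.2 + 4×311.04) = 1200.4 kN.
Tension rupture (net): A_n = (274 − 2×29)×12 = 2592 mm² (U = 1.0, A_e = A_n). φR_n = 0.75 × 450 × 2592 = 874.8 kN.
Tension yield (gross): A_g = 274×12 = 3288 mm². φR_n = 0.90 × 350 × 3288 = 1035.7 kN.
Governing: min(954.8, 1200.4, 874.8, 1035.7) = 874.8 kN → net-section rupture.

874.8 kN (net-section rupture governs)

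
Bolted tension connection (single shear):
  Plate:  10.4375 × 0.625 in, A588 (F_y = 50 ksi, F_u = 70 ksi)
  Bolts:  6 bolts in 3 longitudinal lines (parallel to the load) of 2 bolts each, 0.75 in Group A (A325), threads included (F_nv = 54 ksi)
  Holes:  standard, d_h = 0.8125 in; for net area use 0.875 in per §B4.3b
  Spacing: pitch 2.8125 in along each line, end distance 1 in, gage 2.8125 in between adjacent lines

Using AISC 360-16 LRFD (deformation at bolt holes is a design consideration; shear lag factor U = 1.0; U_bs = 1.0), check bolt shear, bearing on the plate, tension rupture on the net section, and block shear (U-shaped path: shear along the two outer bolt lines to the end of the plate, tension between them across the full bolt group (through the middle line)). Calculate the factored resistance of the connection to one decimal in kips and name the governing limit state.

Bolt shear: A_b = π(0.75)²/4 = 0.44179 in². φR_n = 0.75 × 54 × 0.44179 × 6 × 1 = 107.4 kips.
Bearing (0.625 in plate, F_u = 70 ksi): end bolts L_c = 1 − 0.8125/2 = 0.59375, R_n = min(1.2×0.59375×0.625×70, 2.4×0.75×0.625×70) = 31.172 kips/bolt; interior L_c = 2.8125 − 0.8125 = 2, R_n = 78.75 kips/bolt. φR_n = 0.75 × (3×31.172 + 3×78.75) = 247.3 kips.
Tension rupture (net): A_n = (10.4375 − 3×0.875)×0.625 = 4.8828 in² (U = 1.0, A_e = A_n). φR_n = 0.75 × 70 × 4.8828 = 256.3 kips.
Block shear: shear path 2×[1+1×2.8125] = 2×3.8125 in, A_gv = 4.7656, A_nv = 2×(3.8125 − 1.5×0.875)×0.625 = 3.125 in²; tension across gage: (5.625 − 2×0.875)×0.625 = 2.4219 in². R_n = min(0.6×70×3.125, 0.6×50×4.7656) + 1.0×70×2.4219 = min(131.25, 142.97) + 169.53 = 300.78 kips. φR_n = 0.75 × 300.78 = 225.6 kips.
Governing: min(107.4, 247.3, 256.3, 225.6) = 107.4 kips → bolt shear.

107.4 kips (bolt shear governs)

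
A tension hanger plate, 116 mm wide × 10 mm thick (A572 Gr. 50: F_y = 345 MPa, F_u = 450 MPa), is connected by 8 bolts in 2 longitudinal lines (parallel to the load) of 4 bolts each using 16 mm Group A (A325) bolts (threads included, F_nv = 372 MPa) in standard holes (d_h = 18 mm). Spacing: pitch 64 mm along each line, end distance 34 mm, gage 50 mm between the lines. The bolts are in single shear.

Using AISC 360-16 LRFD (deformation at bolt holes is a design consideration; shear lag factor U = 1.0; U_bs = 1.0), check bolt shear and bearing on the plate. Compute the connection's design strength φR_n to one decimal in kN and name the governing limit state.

448.8 kN (bolt shear governs)

Bolt shear: A_b = π(16)²/4 = 201.06 mm². φR_n = 0.75 × 372 × 201.06 × 8 × 1 = 448.8 kN.
Bearing (10 mm plate, F_u = 450 MPa): end bolts L_c = 34 − 18/2 = 25, R_n = min(1.2×25×10×450, 2.4×16×10×450) = 135 kN/bolt; interior L_c = 64 − 18 = 46, R_n = 172.8 kN/bolt. φR_n = 0.75 × (2×135 + 6×172.8) = 980.1 kN.
Governing: min(448.8, 980.1) = 448.8 kN → bolt shear.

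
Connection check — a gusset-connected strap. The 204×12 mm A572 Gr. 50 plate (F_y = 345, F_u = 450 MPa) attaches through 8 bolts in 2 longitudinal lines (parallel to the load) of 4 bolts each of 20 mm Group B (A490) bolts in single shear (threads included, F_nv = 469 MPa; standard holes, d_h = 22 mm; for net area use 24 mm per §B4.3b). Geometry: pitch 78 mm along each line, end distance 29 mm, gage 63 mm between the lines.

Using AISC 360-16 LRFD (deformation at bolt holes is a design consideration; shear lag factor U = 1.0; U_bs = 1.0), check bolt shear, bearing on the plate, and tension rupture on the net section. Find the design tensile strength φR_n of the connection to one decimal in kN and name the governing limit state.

Bolt shear: A_b = π(20)²/4 = 314.16 mm². φR_n = 0.75 × 469 × 314.16 × 8 × 1 = 884.0 kN.
Bearing (12 mm plate, F_u = 450 MPa): end bolts L_c = 29 − 22/2 = 18, R_n = min(1.2×18×12×450, 2.4×20×12×450) = 116.64 kN/bolt; interior L_c = 78 − 22 = 56, R_n = 259.2 kN/bolt. φR_n = 0.75 × (2×116.64 + 6×259.2) = 1341.4 kN.
Tension rupture (net): A_n = (204 − 2×24)×12 = 1872 mm² (U = 1.0, A_e = A_n). φR_n = 0.75 × 450 × 1872 = 631.8 kN.
Governing: min(884.0, 1341.4, 631.8) = 631.8 kN → net-section rupture.

631.8 kN (net-section rupture governs)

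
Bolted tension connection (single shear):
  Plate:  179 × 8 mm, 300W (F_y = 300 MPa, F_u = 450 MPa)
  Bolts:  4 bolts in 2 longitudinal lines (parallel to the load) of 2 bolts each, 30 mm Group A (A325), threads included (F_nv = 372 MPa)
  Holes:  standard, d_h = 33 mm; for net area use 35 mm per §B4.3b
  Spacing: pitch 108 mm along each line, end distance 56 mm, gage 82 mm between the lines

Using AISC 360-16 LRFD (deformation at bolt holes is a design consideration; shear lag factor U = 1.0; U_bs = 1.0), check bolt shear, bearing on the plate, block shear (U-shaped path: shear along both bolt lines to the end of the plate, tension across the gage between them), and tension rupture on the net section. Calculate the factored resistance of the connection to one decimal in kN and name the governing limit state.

294.3 kN (net-section rupture governs)

Bolt shear: A_b = π(30)²/4 = 706.86 mm². φR_n = 0.75 × 372 × 706.86 × 4 × 1 = 788.9 kN.
Bearing (8 mm plate, F_u = 450 MPa): end bolts L_c = 56 − 33/2 = 39.5, R_n = min(1.2×39.5×8×450, 2.4×30×8×450) = 170.64 kN/bolt; interior L_c = 108 − 33 = 75, R_n = 259.2 kN/bolt. φR_n = 0.75 × (2×170.64 + 2×259.2) = 644.8 kN.
Block shear: shear path 2×[56+1×108] = 2×164 mm, A_gv = 2624, A_nv = 2×(164 − 1.5×35)×8 = 1784 mm²; tension across gage: (82 − 1×35)×8 = 376 mm². R_n = min(0.6×450×1784, 0.6×300×2624) + 1.0×450×376 = min(481.68, 472.32) + 169.2 = 641.52 kN. φR_n = 0.75 × 641.52 = 481.1 kN.
Tension rupture (net): A_n = (179 − 2×35)×8 = 872 mm² (U = 1.0, A_e = A_n). φR_n = 0.75 × 450 × 872 = 294.3 kN.
Governing: min(788.9, 644.8, 481.1, 294.3) = 294.3 kN → net-section rupture.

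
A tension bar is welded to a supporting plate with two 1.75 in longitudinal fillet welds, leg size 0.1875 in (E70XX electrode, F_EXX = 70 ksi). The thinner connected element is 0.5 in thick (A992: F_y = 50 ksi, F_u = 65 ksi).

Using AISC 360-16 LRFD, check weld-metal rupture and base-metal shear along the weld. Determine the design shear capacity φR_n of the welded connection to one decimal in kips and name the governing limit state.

14.6 kips (weld metal governs)

Weld metal: throat = 0.707×0.1875 = 0.13256 in, L = 2×1.75 = 3.5 in. φR_n = 0.75 × 0.6 × 70 × 0.13256 × 3.5 = 14.6 kips.
Base metal shear (0.5 in plate): yield φR_n = 1.0×0.6×50×0.5×3.5 = 52.5 kips; rupture φR_n = 0.75×0.6×65×0.5×3.5 = 51.2 kips; take 51.2 kips (rupture).
Governing: min(14.6, 51.2) = 14.6 kips → weld metal.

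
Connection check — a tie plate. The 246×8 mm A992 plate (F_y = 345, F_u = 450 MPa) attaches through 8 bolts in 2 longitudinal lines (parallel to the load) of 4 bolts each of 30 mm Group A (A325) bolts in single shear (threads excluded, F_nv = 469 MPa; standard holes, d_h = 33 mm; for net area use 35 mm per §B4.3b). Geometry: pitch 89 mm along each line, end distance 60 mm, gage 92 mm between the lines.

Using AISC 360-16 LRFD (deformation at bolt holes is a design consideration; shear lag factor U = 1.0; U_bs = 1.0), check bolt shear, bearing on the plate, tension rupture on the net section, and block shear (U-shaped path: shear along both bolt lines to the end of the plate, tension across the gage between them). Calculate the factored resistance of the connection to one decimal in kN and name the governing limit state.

475.2 kN (net-section rupture governs)

Bolt shear: A_b = π(30)²/4 = 706.86 mm². φR_n = 0.75 × 469 × 706.86 × 8 × 1 = 1989.1 kN.
Bearing (8 mm plate, F_u = 450 MPa): end bolts L_c = 60 − 33/2 = 43.5, R_n = min(1.2×43.5×8×450, 2.4×30×8×450) = 187.92 kN/bolt; interior L_c = 89 − 33 = 56, R_n = 241.92 kN/bolt. φR_n = 0.75 × (2×187.92 + 6×241.92) = 1370.5 kN.
Tension rupture (net): A_n = (246 − 2×35)×8 = 1408 mm² (U = 1.0, A_e = A_n). φR_n = 0.75 × 450 × 1408 = 475.2 kN.
Block shear: shear path 2×[60+3×89] = 2×327 mm, A_gv = 5232, A_nv = 2×(327 − 3.5×35)×8 = 3272 mm²; tension across gage: (92 − 1×35)×8 = 456 mm². R_n = min(0.6×450×3272, 0.6×345×5232) + 1.0×450×456 = min(883.44, 1083) + 205.2 = 1088.6 kN. φR_n = 0.75 × 1088.6 = 816.5 kN.
Governing: min(1989.1, 1370.5, 475.2, 816.5) = 475.2 kN → net-section rupture.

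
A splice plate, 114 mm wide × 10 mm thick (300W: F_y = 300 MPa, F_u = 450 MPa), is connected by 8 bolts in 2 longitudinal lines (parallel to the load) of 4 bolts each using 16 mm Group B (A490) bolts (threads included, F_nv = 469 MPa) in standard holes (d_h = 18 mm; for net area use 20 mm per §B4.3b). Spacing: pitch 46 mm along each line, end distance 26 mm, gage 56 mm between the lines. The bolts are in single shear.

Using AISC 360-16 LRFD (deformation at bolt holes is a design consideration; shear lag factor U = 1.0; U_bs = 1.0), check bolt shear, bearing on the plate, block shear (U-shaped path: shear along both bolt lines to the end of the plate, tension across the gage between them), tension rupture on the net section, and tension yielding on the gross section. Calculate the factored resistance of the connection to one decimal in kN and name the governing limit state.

Bolt shear: A_b = π(16)²/4 = 201.06 mm². φR_n = 0.75 × 469 × 201.06 × 8 × 1 = 565.8 kN.
Bearing (10 mm plate, F_u = 450 MPa): end bolts L_c = 26 − 18/2 = 17, R_n = min(1.2×17×10×450, 2.4×16×10×450) = 91.8 kN/bolt; interior L_c = 46 − 18 = 28, R_n = 151.2 kN/bolt. φR_n = 0.75 × (2×91.8 + 6×151.2) = 818.1 kN.
Block shear: shear path 2×[26+3×46] = 2×164 mm, A_gv = 3280, A_nv = 2×(164 − 3.5×20)×10 = 1880 mm²; tension across gage: (56 − 1×20)×10 = 360 mm². R_n = min(0.6×450×1880, 0.6×300×3280) + 1.0×450×360 = min(507.6, 590.4) + 162 = 669.6 kN. φR_n = 0.75 × 669.6 = 502.2 kN.
Tension rupture (net): A_n = (114 − 2×20)×10 = 740 mm² (U = 1.0, A_e = A_n). φR_n = 0.75 × 450 × 740 = 249.8 kN.
Tension yield (gross): A_g = 114×10 = 1140 mm². φR_n = 0.90 × 300 × 1140 = 307.8 kN.
Governing: min(565.8, 818.1, 502.2, 249.8, 307.8) = 249.8 kN → net-section rupture.

249.8 kN (net-section rupture governs)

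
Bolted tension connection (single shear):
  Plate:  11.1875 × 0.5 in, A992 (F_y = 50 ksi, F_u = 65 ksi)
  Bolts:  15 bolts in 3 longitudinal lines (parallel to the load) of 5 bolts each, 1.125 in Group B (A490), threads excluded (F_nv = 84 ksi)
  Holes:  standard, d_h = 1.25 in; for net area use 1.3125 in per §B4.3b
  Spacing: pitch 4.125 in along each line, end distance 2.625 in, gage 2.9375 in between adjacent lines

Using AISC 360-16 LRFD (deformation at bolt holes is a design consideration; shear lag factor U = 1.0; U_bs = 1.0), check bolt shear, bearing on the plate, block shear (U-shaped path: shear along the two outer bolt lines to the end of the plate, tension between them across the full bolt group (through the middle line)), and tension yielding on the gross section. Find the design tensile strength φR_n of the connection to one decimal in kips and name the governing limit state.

Bolt shear: A_b = π(1.125)²/4 = 0.99402 in². φR_n = 0.75 × 84 × 0.99402 × 15 × 1 = 939.3 kips.
Bearing (0.5 in plate, F_u = 65 ksi): end bolts L_c = 2.625 − 1.25/2 = 2, R_n = min(1.2×2×0.5×65, 2.4×1.125×0.5×65) = 78 kips/bolt; interior L_c = 4.125 − 1.25 = 2.875, R_n = 87.75 kips/bolt. φR_n = 0.75 × (3×78 + 12×87.75) = 965.3 kips.
Block shear: shear path 2×[2.625+4×4.125] = 2×19.125 in, A_gv = 19.125, A_nv = 2×(19.125 − 4.5×1.3125)×0.5 = 13.219 in²; tension across gage: (5.875 − 2×1.3125)×0.5 = 1.625 in². R_n = min(0.6×65×13.219, 0.6×50×19.125) + 1.0×65×1.625 = min(515.54, 573.75) + 105.63 = 621.17 kips. φR_n = 0.75 × 621.17 = 465.9 kips.
Tension yield (gross): A_g = 11.1875×0.5 = 5.5938 in². φR_n = 0.90 × 50 × 5.5938 = 251.7 kips.
Governing: min(939.3, 965.3, 465.9, 251.7) = 251.7 kips → gross-section yield.

251.7 kips (gross-section yield governs)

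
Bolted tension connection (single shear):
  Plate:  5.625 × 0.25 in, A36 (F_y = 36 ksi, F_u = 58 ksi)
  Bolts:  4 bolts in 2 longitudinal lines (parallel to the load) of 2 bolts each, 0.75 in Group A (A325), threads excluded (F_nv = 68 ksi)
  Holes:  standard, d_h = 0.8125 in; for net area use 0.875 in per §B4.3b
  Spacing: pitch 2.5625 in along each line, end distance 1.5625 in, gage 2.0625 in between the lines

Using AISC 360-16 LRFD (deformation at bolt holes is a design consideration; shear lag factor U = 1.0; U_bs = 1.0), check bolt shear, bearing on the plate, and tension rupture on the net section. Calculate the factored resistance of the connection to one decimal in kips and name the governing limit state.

42.1 kips (net-section rupture governs)

Bolt shear: A_b = π(0.75)²/4 = 0.44179 in². φR_n = 0.75 × 68 × 0.44179 × 4 × 1 = 90.1 kips.
Bearing (0.25 in plate, F_u = 58 ksi): end bolts L_c = 1.5625 − 0.8125/2 = 1.15625, R_n = min(1.2×1.15625×0.25×58, 2.4×0.75×0.25×58) = 20.119 kips/bolt; interior L_c = 2.5625 − 0.8125 = 1.75, R_n = 26.1 kips/bolt. φR_n = 0.75 × (2×20.119 + 2×26.1) = 69.3 kips.
Tension rupture (net): A_n = (5.625 − 2×0.875)×0.25 = 0.96875 in² (U = 1.0, A_e = A_n). φR_n = 0.75 × 58 × 0.96875 = 42.1 kips.
Governing: min(90.1, 69.3, 42.1) = 42.1 kips → net-section rupture.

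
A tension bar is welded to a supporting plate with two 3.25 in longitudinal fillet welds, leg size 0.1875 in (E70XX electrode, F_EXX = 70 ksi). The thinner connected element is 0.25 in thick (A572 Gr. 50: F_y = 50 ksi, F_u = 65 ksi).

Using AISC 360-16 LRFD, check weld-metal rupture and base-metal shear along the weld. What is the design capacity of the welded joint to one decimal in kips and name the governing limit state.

27.1 kips (weld metal governs)

Weld metal: throat = 0.707×0.1875 = 0.13256 in, L = 2×3.25 = 6.5 in. φR_n = 0.75 × 0.6 × 70 × 0.13256 × 6.5 = 27.1 kips.
Base metal shear (0.25 in plate): yield φR_n = 1.0×0.6×50×0.25×6.5 = 48.8 kips; rupture φR_n = 0.75×0.6×65×0.25×6.5 = 47.5 kips; take 47.5 kips (rupture).
Governing: min(27.1, 47.5) = 27.1 kips → weld metal.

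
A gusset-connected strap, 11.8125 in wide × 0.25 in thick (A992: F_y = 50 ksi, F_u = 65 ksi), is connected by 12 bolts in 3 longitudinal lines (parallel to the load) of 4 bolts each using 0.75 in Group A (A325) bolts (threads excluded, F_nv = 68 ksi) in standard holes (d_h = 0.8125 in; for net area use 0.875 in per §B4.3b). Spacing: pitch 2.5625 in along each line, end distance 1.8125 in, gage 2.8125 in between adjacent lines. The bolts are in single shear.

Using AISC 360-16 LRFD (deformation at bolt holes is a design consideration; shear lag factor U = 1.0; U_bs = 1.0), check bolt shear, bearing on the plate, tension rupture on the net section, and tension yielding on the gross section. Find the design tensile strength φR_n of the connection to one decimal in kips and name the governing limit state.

112.0 kips (net-section rupture governs)

Bolt shear: A_b = π(0.75)²/4 = 0.44179 in². φR_n = 0.75 × 68 × 0.44179 × 12 × 1 = 270.4 kips.
Bearing (0.25 in plate, F_u = 65 ksi): end bolts L_c = 1.8125 − 0.8125/2 = 1.40625, R_n = min(1.2×1.40625×0.25×65, 2.4×0.75×0.25×65) = 27.422 kips/bolt; interior L_c = 2.5625 − 0.8125 = 1.75, R_n = 29.25 kips/bolt. φR_n = 0.75 × (3×27.422 + 9×29.25) = 259.1 kips.
Tension rupture (net): A_n = (11.8125 − 3×0.875)×0.25 = 2.2969 in² (U = 1.0, A_e = A_n). φR_n = 0.75 × 65 × 2.2969 = 112.0 kips.
Tension yield (gross): A_g = 11.8125×0.25 = 2.9531 in². φR_n = 0.90 × 50 × 2.9531 = 132.9 kips.
Governing: min(270.4, 259.1, 112.0, 132.9) = 112.0 kips → net-section rupture.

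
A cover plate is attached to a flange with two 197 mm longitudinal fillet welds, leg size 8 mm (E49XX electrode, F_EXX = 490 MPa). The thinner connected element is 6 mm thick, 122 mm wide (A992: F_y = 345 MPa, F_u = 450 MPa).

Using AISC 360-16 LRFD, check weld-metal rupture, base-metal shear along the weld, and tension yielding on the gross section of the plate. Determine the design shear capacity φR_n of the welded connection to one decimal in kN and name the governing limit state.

227.3 kN (gross-section yield governs)

Weld metal: throat = 0.707×8 = 5.656 mm, L = 2×197 = 394 mm. φR_n = 0.75 × 0.6 × 490 × 5.656 × 394 = 491.4 kN.
Base metal shear (6 mm plate): yield φR_n = 1.0×0.6×345×6×394 = 489.3 kN; rupture φR_n = 0.75×0.6×450×6×394 = 478.7 kN; take 478.7 kN (rupture).
Tension yield (gross): A_g = 122×6 = 732 mm². φR_n = 0.90 × 345 × 732 = 227.3 kN.
Governing: min(491.4, 478.7, 227.3) = 227.3 kN → gross-section yield.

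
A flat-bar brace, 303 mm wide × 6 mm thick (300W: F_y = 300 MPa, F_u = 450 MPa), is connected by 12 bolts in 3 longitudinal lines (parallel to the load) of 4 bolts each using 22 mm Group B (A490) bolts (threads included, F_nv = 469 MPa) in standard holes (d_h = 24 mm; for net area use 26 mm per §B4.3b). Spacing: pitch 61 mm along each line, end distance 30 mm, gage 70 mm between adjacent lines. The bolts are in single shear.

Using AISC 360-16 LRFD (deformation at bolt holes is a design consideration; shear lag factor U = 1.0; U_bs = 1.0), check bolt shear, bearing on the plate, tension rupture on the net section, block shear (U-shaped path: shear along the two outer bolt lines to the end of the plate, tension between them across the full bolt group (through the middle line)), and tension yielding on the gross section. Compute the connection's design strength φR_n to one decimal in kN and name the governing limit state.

455.6 kN (net-section rupture governs)

Bolt shear: A_b = π(22)²/4 = 380.13 mm². φR_n = 0.75 × 469 × 380.13 × 12 × 1 = 1604.5 kN.
Bearing (6 mm plate, F_u = 450 MPa): end bolts L_c = 30 − 24/2 = 18, R_n = min(1.2×18×6×450, 2.4×22×6×450) = 58.32 kN/bolt; interior L_c = 61 − 24 = 37, R_n = 119.88 kN/bolt. φR_n = 0.75 × (3×58.32 + 9×119.88) = 940.4 kN.
Tension rupture (net): A_n = (303 − 3×26)×6 = 1350 mm² (U = 1.0, A_e = A_n). φR_n = 0.75 × 450 × 1350 = 455.6 kN.
Block shear: shear path 2×[30+3×61] = 2×213 mm, A_gv = 2556, A_nv = 2×(213 − 3.5×26)×6 = 1464 mm²; tension across gage: (140 − 2×26)×6 = 528 mm². R_n = min(0.6×450×1464, 0.6×300×2556) + 1.0×450×528 = min(395.28, 460.08) + 237.6 = 632.88 kN. φR_n = 0.75 × 632.88 = 474.7 kN.
Tension yield (gross): A_g = 303×6 = 1818 mm². φR_n = 0.90 × 300 × 1818 = 490.9 kN.
Governing: min(1604.5, 940.4, 455.6, 474.7, 490.9) = 455.6 kN → net-section rupture.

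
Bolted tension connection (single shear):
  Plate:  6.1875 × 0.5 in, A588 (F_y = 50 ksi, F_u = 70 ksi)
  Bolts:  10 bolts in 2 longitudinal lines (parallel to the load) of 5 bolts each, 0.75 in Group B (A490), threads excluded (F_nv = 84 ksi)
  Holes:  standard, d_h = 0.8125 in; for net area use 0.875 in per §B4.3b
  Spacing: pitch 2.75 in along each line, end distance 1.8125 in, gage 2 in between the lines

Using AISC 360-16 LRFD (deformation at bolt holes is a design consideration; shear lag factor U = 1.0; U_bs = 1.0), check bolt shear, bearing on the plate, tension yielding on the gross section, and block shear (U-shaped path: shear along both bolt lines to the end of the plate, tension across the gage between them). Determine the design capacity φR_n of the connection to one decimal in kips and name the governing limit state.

139.2 kips (gross-section yield governs)

Bolt shear: A_b = π(0.75)²/4 = 0.44179 in². φR_n = 0.75 × 84 × 0.44179 × 10 × 1 = 278.3 kips.
Bearing (0.5 in plate, F_u = 70 ksi): end bolts L_c = 1.8125 − 0.8125/2 = 1.40625, R_n = min(1.2×1.40625×0.5×70, 2.4×0.75×0.5×70) = 59.063 kips/bolt; interior L_c = 2.75 − 0.8125 = 1.9375, R_n = 63 kips/bolt. φR_n = 0.75 × (2×59.063 + 8×63) = 466.6 kips.
Tension yield (gross): A_g = 6.1875×0.5 = 3.0938 in². φR_n = 0.90 × 50 × 3.0938 = 139.2 kips.
Block shear: shear path 2×[1.8125+4×2.75] = 2×12.8125 in, A_gv = 12.813, A_nv = 2×(12.8125 − 4.5×0.875)×0.5 = 8.875 in²; tension across gage: (2 − 1×0.875)×0.5 = 0.5625 in². R_n = min(0.6×70×8.875, 0.6×50×12.813) + 1.0×70×0.5625 = min(372.75, 384.39) + 39.375 = 412.13 kips. φR_n = 0.75 × 412.13 = 309.1 kips.
Governing: min(278.3, 466.6, 139.2, 309.1) = 139.2 kips → gross-section yield.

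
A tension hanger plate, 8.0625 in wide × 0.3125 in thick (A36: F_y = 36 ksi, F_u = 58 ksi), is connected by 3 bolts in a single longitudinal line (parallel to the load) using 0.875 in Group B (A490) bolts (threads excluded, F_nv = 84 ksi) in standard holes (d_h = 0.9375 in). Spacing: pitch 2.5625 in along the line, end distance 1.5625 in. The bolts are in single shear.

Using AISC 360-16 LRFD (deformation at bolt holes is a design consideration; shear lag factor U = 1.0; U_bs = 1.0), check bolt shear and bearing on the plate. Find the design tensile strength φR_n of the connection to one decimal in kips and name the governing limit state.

Bolt shear: A_b = π(0.875)²/4 = 0.60132 in². φR_n = 0.75 × 84 × 0.60132 × 3 × 1 = 113.6 kips.
Bearing (0.3125 in plate, F_u = 58 ksi): end bolts L_c = 1.5625 − 0.9375/2 = 1.09375, R_n = min(1.2×1.09375×0.3125×58, 2.4×0.875×0.3125×58) = 23.789 kips/bolt; interior L_c = 2.5625 − 0.9375 = 1.625, R_n = 35.344 kips/bolt. φR_n = 0.75 × (1×23.789 + 2×35.344) = 70.9 kips.
Governing: min(113.6, 70.9) = 70.9 kips → bearing.

70.9 kips (bearing governs)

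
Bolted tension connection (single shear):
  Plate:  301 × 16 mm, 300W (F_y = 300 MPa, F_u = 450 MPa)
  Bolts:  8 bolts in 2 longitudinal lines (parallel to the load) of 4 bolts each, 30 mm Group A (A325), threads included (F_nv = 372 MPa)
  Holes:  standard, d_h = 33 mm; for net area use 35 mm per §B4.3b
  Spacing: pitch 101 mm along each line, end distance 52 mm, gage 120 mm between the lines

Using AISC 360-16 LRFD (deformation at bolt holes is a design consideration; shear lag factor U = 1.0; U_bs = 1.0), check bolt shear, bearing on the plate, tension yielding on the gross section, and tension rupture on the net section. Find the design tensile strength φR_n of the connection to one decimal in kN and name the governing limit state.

Bolt shear: A_b = π(30)²/4 = 706.86 mm². φR_n = 0.75 × 372 × 706.86 × 8 × 1 = 1577.7 kN.
Bearing (16 mm plate, F_u = 450 MPa): end bolts L_c = 52 − 33/2 = 35.5, R_n = min(1.2×35.5×16×450, 2.4×30×16×450) = 306.72 kN/bolt; interior L_c = 101 − 33 = 68, R_n = 518.4 kN/bolt. φR_n = 0.75 × (2×306.72 + 6×518.4) = 2792.9 kN.
Tension yield (gross): A_g = 301×16 = 4816 mm². φR_n = 0.90 × 300 × 4816 = 1300.3 kN.
Tension rupture (net): A_n = (301 − 2×35)×16 = 3696 mm² (U = 1.0, A_e = A_n). φR_n = 0.75 × 450 × 3696 = 1247.4 kN.
Governing: min(1577.7, 2792.9, 1300.3, 1247.4) = 1247.4 kN → net-section rupture.

1247.4 kN (net-section rupture governs)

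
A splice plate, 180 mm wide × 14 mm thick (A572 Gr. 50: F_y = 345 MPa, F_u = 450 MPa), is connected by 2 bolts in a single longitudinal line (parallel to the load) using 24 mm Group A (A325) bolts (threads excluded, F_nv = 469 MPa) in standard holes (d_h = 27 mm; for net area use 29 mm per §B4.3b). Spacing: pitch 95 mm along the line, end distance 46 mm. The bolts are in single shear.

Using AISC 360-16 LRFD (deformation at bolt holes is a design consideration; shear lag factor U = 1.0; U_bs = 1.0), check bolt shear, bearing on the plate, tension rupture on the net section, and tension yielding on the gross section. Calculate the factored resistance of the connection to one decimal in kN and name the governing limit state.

Bolt shear: A_b = π(24)²/4 = 452.39 mm². φR_n = 0.75 × 469 × 452.39 × 2 × 1 = 318.3 kN.
Bearing (14 mm plate, F_u = 450 MPa): end bolts L_c = 46 − 27/2 = 32.5, R_n = min(1.2×32.5×14×450, 2.4×24×14×450) = 245.7 kN/bolt; interior L_c = 95 − 27 = 68, R_n = 362.88 kN/bolt. φR_n = 0.75 × (1×245.7 + 1×362.88) = 456.4 kN.
Tension rupture (net): A_n = (180 − 1×29)×14 = 2114 mm² (U = 1.0, A_e = A_n). φR_n = 0.75 × 450 × 2114 = 713.5 kN.
Tension yield (gross): A_g = 180×14 = 2520 mm². φR_n = 0.90 × 345 × 2520 = 782.5 kN.
Governing: min(318.3, 456.4, 713.5, 782.5) = 318.3 kN → bolt shear.

318.3 kN (bolt shear governs)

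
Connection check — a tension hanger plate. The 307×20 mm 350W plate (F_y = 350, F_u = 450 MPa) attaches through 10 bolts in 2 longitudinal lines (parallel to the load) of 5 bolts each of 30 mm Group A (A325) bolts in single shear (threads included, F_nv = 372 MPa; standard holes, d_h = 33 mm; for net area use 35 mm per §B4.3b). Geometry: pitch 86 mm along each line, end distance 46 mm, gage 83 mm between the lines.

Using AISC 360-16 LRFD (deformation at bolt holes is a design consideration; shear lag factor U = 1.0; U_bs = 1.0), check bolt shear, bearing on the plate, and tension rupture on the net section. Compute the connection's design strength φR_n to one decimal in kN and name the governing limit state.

1599.8 kN (net-section rupture governs)

Bolt shear: A_b = π(30)²/4 = 706.86 mm². φR_n = 0.75 × 372 × 706.86 × 10 × 1 = 1972.1 kN.
Bearing (20 mm plate, F_u = 450 MPa): end bolts L_c = 46 − 33/2 = 29.5, R_n = min(1.2×29.5×20×450, 2.4×30×20×450) = 318.6 kN/bolt; interior L_c = 86 − 33 = 53, R_n = 572.4 kN/bolt. φR_n = 0.75 × (2×318.6 + 8×572.4) = 3912.3 kN.
Tension rupture (net): A_n = (307 − 2×35)×20 = 4740 mm² (U = 1.0, A_e = A_n). φR_n = 0.75 × 450 × 4740 = 1599.8 kN.
Governing: min(1972.1, 3912.3, 1599.8) = 1599.8 kN → net-section rupture.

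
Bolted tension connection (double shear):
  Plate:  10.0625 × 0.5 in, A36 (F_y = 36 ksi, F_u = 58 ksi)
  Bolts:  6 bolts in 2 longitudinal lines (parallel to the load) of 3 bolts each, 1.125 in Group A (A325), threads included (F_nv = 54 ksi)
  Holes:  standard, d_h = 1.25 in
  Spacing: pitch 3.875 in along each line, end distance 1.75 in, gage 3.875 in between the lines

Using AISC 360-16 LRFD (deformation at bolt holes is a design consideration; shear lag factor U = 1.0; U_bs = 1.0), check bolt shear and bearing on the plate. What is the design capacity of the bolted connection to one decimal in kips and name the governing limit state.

293.6 kips (bearing governs)

Bolt shear: A_b = π(1.125)²/4 = 0.99402 in². φR_n = 0.75 × 54 × 0.99402 × 6 × 2 = 483.1 kips.
Bearing (0.5 in plate, F_u = 58 ksi): end bolts L_c = 1.75 − 1.25/2 = 1.125, R_n = min(1.2×1.125×0.5×58, 2.4×1.125×0.5×58) = 39.15 kips/bolt; interior L_c = 3.875 − 1.25 = 2.625, R_n = 78.3 kips/bolt. φR_n = 0.75 × (2×39.15 + 4×78.3) = 293.6 kips.
Governing: min(483.1, 293.6) = 293.6 kips → bearing.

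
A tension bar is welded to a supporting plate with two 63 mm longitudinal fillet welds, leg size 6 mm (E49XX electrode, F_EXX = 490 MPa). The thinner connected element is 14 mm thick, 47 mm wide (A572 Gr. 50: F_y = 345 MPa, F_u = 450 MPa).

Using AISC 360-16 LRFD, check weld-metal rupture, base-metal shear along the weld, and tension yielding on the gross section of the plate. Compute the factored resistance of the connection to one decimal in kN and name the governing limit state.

117.9 kN (weld metal governs)

Weld metal: throat = 0.707×6 = 4.242 mm, L = 2×63 = 126 mm. φR_n = 0.75 × 0.6 × 490 × 4.242 × 126 = 117.9 kN.
Base metal shear (14 mm plate): yield φR_n = 1.0×0.6×345×14×126 = 365.1 kN; rupture φR_n = 0.75×0.6×450×14×126 = 357.2 kN; take 357.2 kN (rupture).
Tension yield (gross): A_g = 47×14 = 658 mm². φR_n = 0.90 × 345 × 658 = 204.3 kN.
Governing: min(117.9, 357.2, 204.3) = 117.9 kN → weld metal.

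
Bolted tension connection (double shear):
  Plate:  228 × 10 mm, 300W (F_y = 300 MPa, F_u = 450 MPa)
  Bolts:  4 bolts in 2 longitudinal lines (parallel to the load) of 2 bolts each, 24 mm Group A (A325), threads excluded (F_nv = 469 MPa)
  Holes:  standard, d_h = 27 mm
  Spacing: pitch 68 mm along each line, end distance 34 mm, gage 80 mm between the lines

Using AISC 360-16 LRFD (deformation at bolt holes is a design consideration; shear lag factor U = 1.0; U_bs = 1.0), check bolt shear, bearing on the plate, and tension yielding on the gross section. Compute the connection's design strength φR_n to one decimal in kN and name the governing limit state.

Bolt shear: A_b = π(24)²/4 = 452.39 mm². φR_n = 0.75 × 469 × 452.39 × 4 × 2 = 1273.0 kN.
Bearing (10 mm plate, F_u = 450 MPa): end bolts L_c = 34 − 27/2 = 20.5, R_n = min(1.2×20.5×10×450, 2.4×24×10×450) = 110.7 kN/bolt; interior L_c = 68 − 27 = 41, R_n = 221.4 kN/bolt. φR_n = 0.75 × (2×110.7 + 2×221.4) = 498.2 kN.
Tension yield (gross): A_g = 228×10 = 2280 mm². φR_n = 0.90 × 300 × 2280 = 615.6 kN.
Governing: min(1273.0, 498.2, 615.6) = 498.2 kN → bearing.

498.2 kN (bearing governs)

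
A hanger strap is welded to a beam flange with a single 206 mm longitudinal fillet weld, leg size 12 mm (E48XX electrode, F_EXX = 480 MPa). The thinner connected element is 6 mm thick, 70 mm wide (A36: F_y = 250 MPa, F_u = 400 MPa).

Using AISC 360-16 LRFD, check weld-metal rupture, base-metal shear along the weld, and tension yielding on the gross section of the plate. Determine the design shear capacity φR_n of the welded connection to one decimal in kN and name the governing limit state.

94.5 kN (gross-section yield governs)

Weld metal: throat = 0.707×12 = 8.484 mm, L = 206 mm. φR_n = 0.75 × 0.6 × 480 × 8.484 × 206 = 377.5 kN.
Base metal shear (6 mm plate): yield φR_n = 1.0×0.6×250×6×206 = 185.4 kN; rupture φR_n = 0.75×0.6×400×6×206 = 222.5 kN; take 185.4 kN (yield).
Tension yield (gross): A_g = 70×6 = 420 mm². φR_n = 0.90 × 250 × 420 = 94.5 kN.
Governing: min(377.5, 185.4, 94.5) = 94.5 kN → gross-section yield.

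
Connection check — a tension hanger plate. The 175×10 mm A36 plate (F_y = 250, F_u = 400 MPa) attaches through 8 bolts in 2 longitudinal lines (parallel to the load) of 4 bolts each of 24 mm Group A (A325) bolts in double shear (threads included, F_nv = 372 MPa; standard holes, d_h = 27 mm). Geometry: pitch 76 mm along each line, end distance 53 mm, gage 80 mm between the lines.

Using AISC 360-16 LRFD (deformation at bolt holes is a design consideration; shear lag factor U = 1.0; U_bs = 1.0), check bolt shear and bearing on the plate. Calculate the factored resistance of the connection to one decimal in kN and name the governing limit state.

Bolt shear: A_b = π(24)²/4 = 452.39 mm². φR_n = 0.75 × 372 × 452.39 × 8 × 2 = 2019.5 kN.
Bearing (10 mm plate, F_u = 400 MPa): end bolts L_c = 53 − 27/2 = 39.5, R_n = min(1.2×39.5×10×400, 2.4×24×10×400) = 189.6 kN/bolt; interior L_c = 76 − 27 = 49, R_n = 230.4 kN/bolt. φR_n = 0.75 × (2×189.6 + 6×230.4) = 1321.2 kN.
Governing: min(2019.5, 1321.2) = 1321.2 kN → bearing.

1321.2 kN (bearing governs)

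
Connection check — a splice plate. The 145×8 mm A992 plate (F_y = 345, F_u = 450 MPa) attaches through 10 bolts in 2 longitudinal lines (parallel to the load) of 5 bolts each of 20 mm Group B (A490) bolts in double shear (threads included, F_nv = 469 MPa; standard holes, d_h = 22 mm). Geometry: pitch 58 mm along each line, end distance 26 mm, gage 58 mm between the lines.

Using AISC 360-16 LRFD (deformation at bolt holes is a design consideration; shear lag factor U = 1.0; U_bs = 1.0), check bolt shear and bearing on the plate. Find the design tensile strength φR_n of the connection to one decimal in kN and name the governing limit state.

1030.3 kN (bearing governs)

Bolt shear: A_b = π(20)²/4 = 314.16 mm². φR_n = 0.75 × 469 × 314.16 × 10 × 2 = 2210.1 kN.
Bearing (8 mm plate, F_u = 450 MPa): end bolts L_c = 26 − 22/2 = 15, R_n = min(1.2×15×8×450, 2.4×20×8×450) = 64.8 kN/bolt; interior L_c = 58 − 22 = 36, R_n = 155.52 kN/bolt. φR_n = 0.75 × (2×64.8 + 8×155.52) = 1030.3 kN.
Governing: min(2210.1, 1030.3) = 1030.3 kN → bearing.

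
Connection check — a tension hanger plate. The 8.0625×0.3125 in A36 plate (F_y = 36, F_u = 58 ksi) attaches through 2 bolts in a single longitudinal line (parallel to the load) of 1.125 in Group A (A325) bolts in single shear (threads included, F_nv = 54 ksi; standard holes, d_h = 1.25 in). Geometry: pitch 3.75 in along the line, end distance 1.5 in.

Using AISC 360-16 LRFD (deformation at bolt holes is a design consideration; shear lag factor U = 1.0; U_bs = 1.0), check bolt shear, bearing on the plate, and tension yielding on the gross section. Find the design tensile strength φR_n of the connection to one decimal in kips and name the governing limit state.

Bolt shear: A_b = π(1.125)²/4 = 0.99402 in². φR_n = 0.75 × 54 × 0.99402 × 2 × 1 = 80.5 kips.
Bearing (0.3125 in plate, F_u = 58 ksi): end bolts L_c = 1.5 − 1.25/2 = 0.875, R_n = min(1.2×0.875×0.3125×58, 2.4×1.125×0.3125×58) = 19.031 kips/bolt; interior L_c = 3.75 − 1.25 = 2.5, R_n = 48.938 kips/bolt. φR_n = 0.75 × (1×19.031 + 1×48.938) = 51.0 kips.
Tension yield (gross): A_g = 8.0625×0.3125 = 2.5195 in². φR_n = 0.90 × 36 × 2.5195 = 81.6 kips.
Governing: min(80.5, 51.0, 81.6) = 51.0 kips → bearing.

51.0 kips (bearing governs)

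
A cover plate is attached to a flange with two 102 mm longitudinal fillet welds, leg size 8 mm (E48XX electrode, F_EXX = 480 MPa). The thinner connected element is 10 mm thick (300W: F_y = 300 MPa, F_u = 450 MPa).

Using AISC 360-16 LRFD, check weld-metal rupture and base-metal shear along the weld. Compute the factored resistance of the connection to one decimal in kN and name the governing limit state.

249.2 kN (weld metal governs)

Weld metal: throat = 0.707×8 = 5.656 mm, L = 2×102 = 204 mm. φR_n = 0.75 × 0.6 × 480 × 5.656 × 204 = 249.2 kN.
Base metal shear (10 mm plate): yield φR_n = 1.0×0.6×300×10×204 = 367.2 kN; rupture φR_n = 0.75×0.6×450×10×204 = 413.1 kN; take 367.2 kN (yield).
Governing: min(249.2, 367.2) = 249.2 kN → weld metal.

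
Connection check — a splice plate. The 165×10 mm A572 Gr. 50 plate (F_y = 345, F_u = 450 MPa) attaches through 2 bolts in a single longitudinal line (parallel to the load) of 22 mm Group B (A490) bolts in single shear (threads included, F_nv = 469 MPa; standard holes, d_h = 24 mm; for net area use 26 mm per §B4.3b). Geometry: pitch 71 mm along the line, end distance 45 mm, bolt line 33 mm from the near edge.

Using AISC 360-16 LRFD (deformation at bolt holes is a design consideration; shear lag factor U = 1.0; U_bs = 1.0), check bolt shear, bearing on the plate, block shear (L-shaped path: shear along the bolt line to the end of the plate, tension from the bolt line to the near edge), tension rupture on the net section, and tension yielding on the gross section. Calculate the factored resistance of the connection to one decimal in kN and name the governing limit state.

223.4 kN (block shear governs)

Bolt shear: A_b = π(22)²/4 = 380.13 mm². φR_n = 0.75 × 469 × 380.13 × 2 × 1 = 267.4 kN.
Bearing (10 mm plate, F_u = 450 MPa): end bolts L_c = 45 − 24/2 = 33, R_n = min(1.2×33×10×450, 2.4×22×10×450) = 178.2 kN/bolt; interior L_c = 71 − 24 = 47, R_n = 237.6 kN/bolt. φR_n = 0.75 × (1×178.2 + 1×237.6) = 311.9 kN.
Block shear: shear path 1×[45+1×71] = 1×116 mm, A_gv = 1160, A_nv = 1×(116 − 1.5×26)×10 = 770 mm²; tension to near edge: (33 − 0.5×26)×10 = 200 mm². R_n = min(0.6×450×770, 0.6×345×1160) + 1.0×450×200 = min(207.9, 240.12) + 90 = 297.9 kN. φR_n = 0.75 × 297.9 = 223.4 kN.
Tension rupture (net): A_n = (165 − 1×26)×10 = 1390 mm² (U = 1.0, A_e = A_n). φR_n = 0.75 × 450 × 1390 = 469.1 kN.
Tension yield (gross): A_g = 165×10 = 1650 mm². φR_n = 0.90 × 345 × 1650 = 512.3 kN.
Governing: min(267.4, 311.9, 223.4, 469.1, 512.3) = 223.4 kN → block shear.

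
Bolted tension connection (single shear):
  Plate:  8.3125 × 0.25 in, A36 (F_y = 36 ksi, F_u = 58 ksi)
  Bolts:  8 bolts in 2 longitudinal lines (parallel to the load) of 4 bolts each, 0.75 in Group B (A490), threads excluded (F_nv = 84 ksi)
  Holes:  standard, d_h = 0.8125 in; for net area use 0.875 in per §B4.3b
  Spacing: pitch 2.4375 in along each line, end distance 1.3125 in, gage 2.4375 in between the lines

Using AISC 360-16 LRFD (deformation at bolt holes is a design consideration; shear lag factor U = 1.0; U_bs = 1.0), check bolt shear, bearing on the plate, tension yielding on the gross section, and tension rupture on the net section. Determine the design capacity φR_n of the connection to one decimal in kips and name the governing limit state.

67.3 kips (gross-section yield governs)

Bolt shear: A_b = π(0.75)²/4 = 0.44179 in². φR_n = 0.75 × 84 × 0.44179 × 8 × 1 = 222.7 kips.
Bearing (0.25 in plate, F_u = 58 ksi): end bolts L_c = 1.3125 − 0.8125/2 = 0.90625, R_n = min(1.2×0.90625×0.25×58, 2.4×0.75×0.25×58) = 15.769 kips/bolt; interior L_c = 2.4375 − 0.8125 = 1.625, R_n = 26.1 kips/bolt. φR_n = 0.75 × (2×15.769 + 6×26.1) = 141.1 kips.
Tension yield (gross): A_g = 8.3125×0.25 = 2.0781 in². φR_n = 0.90 × 36 × 2.0781 = 67.3 kips.
Tension rupture (net): A_n = (8.3125 − 2×0.875)×0.25 = 1.6406 in² (U = 1.0, A_e = A_n). φR_n = 0.75 × 58 × 1.6406 = 71.4 kips.
Governing: min(222.7, 141.1, 67.3, 71.4) = 67.3 kips → gross-section yield.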